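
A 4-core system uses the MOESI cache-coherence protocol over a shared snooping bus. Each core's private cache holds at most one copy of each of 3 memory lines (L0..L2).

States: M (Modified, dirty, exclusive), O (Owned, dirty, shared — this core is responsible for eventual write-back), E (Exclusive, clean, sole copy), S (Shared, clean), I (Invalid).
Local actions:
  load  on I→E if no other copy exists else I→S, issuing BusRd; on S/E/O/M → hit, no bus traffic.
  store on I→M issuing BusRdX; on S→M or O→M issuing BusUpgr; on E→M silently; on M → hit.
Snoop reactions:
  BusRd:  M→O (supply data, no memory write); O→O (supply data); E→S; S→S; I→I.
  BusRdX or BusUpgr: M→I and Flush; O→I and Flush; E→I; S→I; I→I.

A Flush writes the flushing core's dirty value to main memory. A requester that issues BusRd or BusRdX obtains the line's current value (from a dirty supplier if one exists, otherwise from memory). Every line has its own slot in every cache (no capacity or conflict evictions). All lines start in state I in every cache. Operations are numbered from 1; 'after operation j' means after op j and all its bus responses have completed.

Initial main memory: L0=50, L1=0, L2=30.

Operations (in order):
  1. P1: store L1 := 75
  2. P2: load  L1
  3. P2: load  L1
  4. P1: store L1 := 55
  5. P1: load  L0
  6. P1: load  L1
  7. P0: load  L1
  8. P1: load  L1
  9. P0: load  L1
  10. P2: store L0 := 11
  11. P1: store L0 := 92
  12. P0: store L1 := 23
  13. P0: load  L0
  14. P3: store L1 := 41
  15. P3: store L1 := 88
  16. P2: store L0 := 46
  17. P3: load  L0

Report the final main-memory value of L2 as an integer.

memory[L2] = 30

  op1 P1: store L1 := 75 → I/M/I/I on L1; bus BusRdX; mem=0
  op2 P2: load  L1 → I/O/S/I on L1; bus BusRd; mem=0
  op3 P2: load  L1 → I/O/S/I on L1; bus (none); mem=0
  op4 P1: store L1 := 55 → I/M/I/I on L1; bus BusUpgr; mem=0
  op5 P1: load  L0 → I/E/I/I on L0; bus BusRd; mem=50
  op6 P1: load  L1 → I/M/I/I on L1; bus (none); mem=0
  op7 P0: load  L1 → S/O/I/I on L1; bus BusRd; mem=0
  op8 P1: load  L1 → S/O/I/I on L1; bus (none); mem=0
  op9 P0: load  L1 → S/O/I/I on L1; bus (none); mem=0
  op10 P2: store L0 := 11 → I/I/M/I on L0; bus BusRdX; mem=50
  op11 P1: store L0 := 92 → I/M/I/I on L0; bus BusRdX Flush; mem=11
  op12 P0: store L1 := 23 → M/I/I/I on L1; bus BusUpgr Flush; mem=55
  op13 P0: load  L0 → S/O/I/I on L0; bus BusRd; mem=11
  op14 P3: store L1 := 41 → I/I/I/M on L1; bus BusRdX Flush; mem=23
  op15 P3: store L1 := 88 → I/I/I/M on L1; bus (none); mem=23
  op16 P2: store L0 := 46 → I/I/M/I on L0; bus BusRdX Flush; mem=92
  op17 P3: load  L0 → I/I/O/S on L0; bus BusRd; mem=92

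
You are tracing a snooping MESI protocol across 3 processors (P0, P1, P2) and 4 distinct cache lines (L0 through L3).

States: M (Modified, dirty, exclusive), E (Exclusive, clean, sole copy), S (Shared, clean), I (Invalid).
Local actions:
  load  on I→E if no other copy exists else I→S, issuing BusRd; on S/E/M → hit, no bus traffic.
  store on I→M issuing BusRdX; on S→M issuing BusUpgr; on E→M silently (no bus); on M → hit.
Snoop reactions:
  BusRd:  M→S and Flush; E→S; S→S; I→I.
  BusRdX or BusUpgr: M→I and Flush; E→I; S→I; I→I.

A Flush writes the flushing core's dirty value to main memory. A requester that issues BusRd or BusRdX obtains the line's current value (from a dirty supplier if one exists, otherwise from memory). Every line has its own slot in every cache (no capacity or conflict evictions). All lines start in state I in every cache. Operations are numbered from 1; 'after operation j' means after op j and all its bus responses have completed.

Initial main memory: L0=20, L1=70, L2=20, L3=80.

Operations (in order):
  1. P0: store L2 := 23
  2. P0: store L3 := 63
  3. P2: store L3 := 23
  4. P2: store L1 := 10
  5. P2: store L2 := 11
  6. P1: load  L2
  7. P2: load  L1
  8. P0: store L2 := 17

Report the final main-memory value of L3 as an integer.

1. P0: store L2 := 23  bus=[BusRdX]  L2: P0=M P1=I P2=I  mem[L2]=20
2. P0: store L3 := 63  bus=[BusRdX]  L3: P0=M P1=I P2=I  mem[L3]=80
3. P2: store L3 := 23  bus=[BusRdX,Flush]  L3: P0=I P1=I P2=M  mem[L3]=63
4. P2: store L1 := 10  bus=[BusRdX]  L1: P0=I P1=I P2=M  mem[L1]=70
5. P2: store L2 := 11  bus=[BusRdX,Flush]  L2: P0=I P1=I P2=M  mem[L2]=23
6. P1: load  L2  bus=[BusRd,Flush]  L2: P0=I P1=S P2=S  mem[L2]=11
7. P2: load  L1  bus=[-]  L1: P0=I P1=I P2=M  mem[L1]=70
8. P0: store L2 := 17  bus=[BusRdX]  L2: P0=M P1=I P2=I  mem[L2]=11

memory[L3] = 63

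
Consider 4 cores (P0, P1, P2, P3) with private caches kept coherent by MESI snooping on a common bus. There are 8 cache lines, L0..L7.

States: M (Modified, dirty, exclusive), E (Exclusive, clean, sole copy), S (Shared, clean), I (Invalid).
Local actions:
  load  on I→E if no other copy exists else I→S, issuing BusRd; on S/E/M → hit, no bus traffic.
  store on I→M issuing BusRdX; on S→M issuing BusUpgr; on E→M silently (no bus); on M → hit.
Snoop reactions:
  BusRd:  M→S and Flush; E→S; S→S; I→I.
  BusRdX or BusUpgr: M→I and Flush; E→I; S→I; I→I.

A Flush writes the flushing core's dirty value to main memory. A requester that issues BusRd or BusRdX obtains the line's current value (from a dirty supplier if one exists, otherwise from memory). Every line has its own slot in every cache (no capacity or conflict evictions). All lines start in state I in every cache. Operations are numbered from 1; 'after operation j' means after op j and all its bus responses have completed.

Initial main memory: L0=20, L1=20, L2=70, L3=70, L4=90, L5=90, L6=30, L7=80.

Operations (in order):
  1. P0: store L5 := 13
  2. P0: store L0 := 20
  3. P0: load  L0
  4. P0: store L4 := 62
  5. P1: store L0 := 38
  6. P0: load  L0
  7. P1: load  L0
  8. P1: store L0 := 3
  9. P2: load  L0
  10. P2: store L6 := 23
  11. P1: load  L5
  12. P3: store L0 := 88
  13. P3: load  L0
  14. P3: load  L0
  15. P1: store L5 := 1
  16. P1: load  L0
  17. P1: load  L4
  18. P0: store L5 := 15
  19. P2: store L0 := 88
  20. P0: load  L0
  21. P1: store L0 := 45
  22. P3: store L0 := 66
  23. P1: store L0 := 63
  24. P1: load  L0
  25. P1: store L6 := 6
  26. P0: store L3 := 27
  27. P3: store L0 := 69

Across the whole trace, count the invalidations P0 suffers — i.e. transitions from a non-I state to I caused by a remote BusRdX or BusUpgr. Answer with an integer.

invalidations = 4

step 1: P0: store L5 := 13  ⟶  MIII  (L5)  txn=BusRdX  M[L5]=90
step 2: P0: store L0 := 20  ⟶  MIII  (L0)  txn=BusRdX  M[L0]=20
step 3: P0: load  L0  ⟶  MIII  (L0)  txn=∅  M[L0]=20
step 4: P0: store L4 := 62  ⟶  MIII  (L4)  txn=BusRdX  M[L4]=90
step 5: P1: store L0 := 38  ⟶  IMII  (L0)  txn=BusRdX+Flush  M[L0]=20
step 6: P0: load  L0  ⟶  SSII  (L0)  txn=BusRd+Flush  M[L0]=38
step 7: P1: load  L0  ⟶  SSII  (L0)  txn=∅  M[L0]=38
step 8: P1: store L0 := 3  ⟶  IMII  (L0)  txn=BusUpgr  M[L0]=38
step 9: P2: load  L0  ⟶  ISSI  (L0)  txn=BusRd+Flush  M[L0]=3
step 10: P2: store L6 := 23  ⟶  IIMI  (L6)  txn=BusRdX  M[L6]=30
step 11: P1: load  L5  ⟶  SSII  (L5)  txn=BusRd+Flush  M[L5]=13
step 12: P3: store L0 := 88  ⟶  IIIM  (L0)  txn=BusRdX  M[L0]=3
step 13: P3: load  L0  ⟶  IIIM  (L0)  txn=∅  M[L0]=3
step 14: P3: load  L0  ⟶  IIIM  (L0)  txn=∅  M[L0]=3
step 15: P1: store L5 := 1  ⟶  IMII  (L5)  txn=BusUpgr  M[L5]=13
step 16: P1: load  L0  ⟶  ISIS  (L0)  txn=BusRd+Flush  M[L0]=88
step 17: P1: load  L4  ⟶  SSII  (L4)  txn=BusRd+Flush  M[L4]=62
step 18: P0: store L5 := 15  ⟶  MIII  (L5)  txn=BusRdX+Flush  M[L5]=1
step 19: P2: store L0 := 88  ⟶  IIMI  (L0)  txn=BusRdX  M[L0]=88
step 20: P0: load  L0  ⟶  SISI  (L0)  txn=BusRd+Flush  M[L0]=88
step 21: P1: store L0 := 45  ⟶  IMII  (L0)  txn=BusRdX  M[L0]=88
step 22: P3: store L0 := 66  ⟶  IIIM  (L0)  txn=BusRdX+Flush  M[L0]=45
step 23: P1: store L0 := 63  ⟶  IMII  (L0)  txn=BusRdX+Flush  M[L0]=66
step 24: P1: load  L0  ⟶  IMII  (L0)  txn=∅  M[L0]=66
step 25: P1: store L6 := 6  ⟶  IMII  (L6)  txn=BusRdX+Flush  M[L6]=23
step 26: P0: store L3 := 27  ⟶  MIII  (L3)  txn=BusRdX  M[L3]=70
step 27: P3: store L0 := 69  ⟶  IIIM  (L0)  txn=BusRdX+Flush  M[L0]=63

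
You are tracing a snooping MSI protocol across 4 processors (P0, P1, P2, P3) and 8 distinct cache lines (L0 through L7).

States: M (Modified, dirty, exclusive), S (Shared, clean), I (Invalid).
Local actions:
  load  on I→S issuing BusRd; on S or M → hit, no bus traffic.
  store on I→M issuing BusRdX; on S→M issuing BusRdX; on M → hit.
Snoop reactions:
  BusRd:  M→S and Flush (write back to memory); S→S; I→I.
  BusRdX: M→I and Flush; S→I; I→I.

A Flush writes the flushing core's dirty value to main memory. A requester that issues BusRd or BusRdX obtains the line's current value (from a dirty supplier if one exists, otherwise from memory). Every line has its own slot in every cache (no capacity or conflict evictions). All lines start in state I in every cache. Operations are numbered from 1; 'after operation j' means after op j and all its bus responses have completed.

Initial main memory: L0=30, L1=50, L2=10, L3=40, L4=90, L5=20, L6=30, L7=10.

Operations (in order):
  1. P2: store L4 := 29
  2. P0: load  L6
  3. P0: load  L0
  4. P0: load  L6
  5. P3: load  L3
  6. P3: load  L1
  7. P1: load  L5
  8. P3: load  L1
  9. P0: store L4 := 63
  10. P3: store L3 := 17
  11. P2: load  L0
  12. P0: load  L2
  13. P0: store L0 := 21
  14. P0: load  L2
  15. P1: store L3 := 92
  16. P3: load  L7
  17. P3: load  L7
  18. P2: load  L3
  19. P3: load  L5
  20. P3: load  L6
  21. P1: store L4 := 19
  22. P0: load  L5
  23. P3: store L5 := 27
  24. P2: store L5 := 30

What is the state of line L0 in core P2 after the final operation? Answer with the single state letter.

  op1 P2: store L4 := 29 → I/I/M/I on L4; bus BusRdX; mem=90
  op2 P0: load  L6 → S/I/I/I on L6; bus BusRd; mem=30
  op3 P0: load  L0 → S/I/I/I on L0; bus BusRd; mem=30
  op4 P0: load  L6 → S/I/I/I on L6; bus (none); mem=30
  op5 P3: load  L3 → I/I/I/S on L3; bus BusRd; mem=40
  op6 P3: load  L1 → I/I/I/S on L1; bus BusRd; mem=50
  op7 P1: load  L5 → I/S/I/I on L5; bus BusRd; mem=20
  op8 P3: load  L1 → I/I/I/S on L1; bus (none); mem=50
  op9 P0: store L4 := 63 → M/I/I/I on L4; bus BusRdX Flush; mem=29
  op10 P3: store L3 := 17 → I/I/I/M on L3; bus BusRdX; mem=40
  op11 P2: load  L0 → S/I/S/I on L0; bus BusRd; mem=30
  op12 P0: load  L2 → S/I/I/I on L2; bus BusRd; mem=10
  op13 P0: store L0 := 21 → M/I/I/I on L0; bus BusRdX; mem=30
  op14 P0: load  L2 → S/I/I/I on L2; bus (none); mem=10
  op15 P1: store L3 := 92 → I/M/I/I on L3; bus BusRdX Flush; mem=17
  op16 P3: load  L7 → I/I/I/S on L7; bus BusRd; mem=10
  op17 P3: load  L7 → I/I/I/S on L7; bus (none); mem=10
  op18 P2: load  L3 → I/S/S/I on L3; bus BusRd Flush; mem=92
  op19 P3: load  L5 → I/S/I/S on L5; bus BusRd; mem=20
  op20 P3: load  L6 → S/I/I/S on L6; bus BusRd; mem=30
  op21 P1: store L4 := 19 → I/M/I/I on L4; bus BusRdX Flush; mem=63
  op22 P0: load  L5 → S/S/I/S on L5; bus BusRd; mem=20
  op23 P3: store L5 := 27 → I/I/I/M on L5; bus BusRdX; mem=20
  op24 P2: store L5 := 30 → I/I/M/I on L5; bus BusRdX Flush; mem=27

state = I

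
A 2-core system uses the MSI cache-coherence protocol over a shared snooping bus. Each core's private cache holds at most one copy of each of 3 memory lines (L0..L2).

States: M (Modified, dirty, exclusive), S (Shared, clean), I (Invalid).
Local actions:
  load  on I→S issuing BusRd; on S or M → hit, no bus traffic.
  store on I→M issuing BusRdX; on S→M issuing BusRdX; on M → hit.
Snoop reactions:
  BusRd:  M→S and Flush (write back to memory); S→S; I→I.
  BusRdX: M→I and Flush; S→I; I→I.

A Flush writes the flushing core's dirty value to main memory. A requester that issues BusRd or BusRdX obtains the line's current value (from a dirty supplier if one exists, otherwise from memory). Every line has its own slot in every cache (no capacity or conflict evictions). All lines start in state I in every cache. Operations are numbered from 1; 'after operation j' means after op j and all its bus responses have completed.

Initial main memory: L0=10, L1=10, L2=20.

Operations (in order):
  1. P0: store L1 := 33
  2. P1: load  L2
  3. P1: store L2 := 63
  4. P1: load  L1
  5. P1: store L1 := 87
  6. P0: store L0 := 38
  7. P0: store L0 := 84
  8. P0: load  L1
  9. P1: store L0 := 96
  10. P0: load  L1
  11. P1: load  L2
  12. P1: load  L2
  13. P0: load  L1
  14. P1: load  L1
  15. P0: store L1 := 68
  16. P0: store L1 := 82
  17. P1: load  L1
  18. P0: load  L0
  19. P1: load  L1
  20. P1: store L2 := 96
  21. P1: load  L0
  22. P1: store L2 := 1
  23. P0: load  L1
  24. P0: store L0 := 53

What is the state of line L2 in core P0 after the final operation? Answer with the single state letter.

  op1 P0: store L1 := 33 → M/I on L1; bus BusRdX; mem=10
  op2 P1: load  L2 → I/S on L2; bus BusRd; mem=20
  op3 P1: store L2 := 63 → I/M on L2; bus BusRdX; mem=20
  op4 P1: load  L1 → S/S on L1; bus BusRd Flush; mem=33
  op5 P1: store L1 := 87 → I/M on L1; bus BusRdX; mem=33
  op6 P0: store L0 := 38 → M/I on L0; bus BusRdX; mem=10
  op7 P0: store L0 := 84 → M/I on L0; bus (none); mem=10
  op8 P0: load  L1 → S/S on L1; bus BusRd Flush; mem=87
  op9 P1: store L0 := 96 → I/M on L0; bus BusRdX Flush; mem=84
  op10 P0: load  L1 → S/S on L1; bus (none); mem=87
  op11 P1: load  L2 → I/M on L2; bus (none); mem=20
  op12 P1: load  L2 → I/M on L2; bus (none); mem=20
  op13 P0: load  L1 → S/S on L1; bus (none); mem=87
  op14 P1: load  L1 → S/S on L1; bus (none); mem=87
  op15 P0: store L1 := 68 → M/I on L1; bus BusRdX; mem=87
  op16 P0: store L1 := 82 → M/I on L1; bus (none); mem=87
  op17 P1: load  L1 → S/S on L1; bus BusRd Flush; mem=82
  op18 P0: load  L0 → S/S on L0; bus BusRd Flush; mem=96
  op19 P1: load  L1 → S/S on L1; bus (none); mem=82
  op20 P1: store L2 := 96 → I/M on L2; bus (none); mem=20
  op21 P1: load  L0 → S/S on L0; bus (none); mem=96
  op22 P1: store L2 := 1 → I/M on L2; bus (none); mem=20
  op23 P0: load  L1 → S/S on L1; bus (none); mem=82
  op24 P0: store L0 := 53 → M/I on L0; bus BusRdX; mem=96

state = I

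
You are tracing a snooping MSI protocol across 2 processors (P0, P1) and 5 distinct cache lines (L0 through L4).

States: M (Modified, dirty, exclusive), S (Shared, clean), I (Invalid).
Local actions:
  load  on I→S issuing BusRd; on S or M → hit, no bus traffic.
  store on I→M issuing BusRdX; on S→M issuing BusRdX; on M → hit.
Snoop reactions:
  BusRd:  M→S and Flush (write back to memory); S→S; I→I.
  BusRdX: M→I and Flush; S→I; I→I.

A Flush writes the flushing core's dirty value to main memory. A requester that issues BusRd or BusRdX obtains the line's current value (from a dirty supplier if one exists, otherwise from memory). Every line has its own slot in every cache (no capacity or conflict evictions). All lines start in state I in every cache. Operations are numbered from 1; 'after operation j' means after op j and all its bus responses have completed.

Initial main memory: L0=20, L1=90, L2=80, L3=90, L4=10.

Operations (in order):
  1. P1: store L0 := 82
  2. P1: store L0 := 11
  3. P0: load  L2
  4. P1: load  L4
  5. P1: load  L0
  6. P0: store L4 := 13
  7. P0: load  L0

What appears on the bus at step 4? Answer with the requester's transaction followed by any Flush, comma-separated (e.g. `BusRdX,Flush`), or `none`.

bus = BusRd

  op1 P1: store L0 := 82 → I/M on L0; bus BusRdX; mem=20
  op2 P1: store L0 := 11 → I/M on L0; bus (none); mem=20
  op3 P0: load  L2 → S/I on L2; bus BusRd; mem=80
  op4 P1: load  L4 → I/S on L4; bus BusRd; mem=10
  op5 P1: load  L0 → I/M on L0; bus (none); mem=20
  op6 P0: store L4 := 13 → M/I on L4; bus BusRdX; mem=10
  op7 P0: load  L0 → S/S on L0; bus BusRd Flush; mem=11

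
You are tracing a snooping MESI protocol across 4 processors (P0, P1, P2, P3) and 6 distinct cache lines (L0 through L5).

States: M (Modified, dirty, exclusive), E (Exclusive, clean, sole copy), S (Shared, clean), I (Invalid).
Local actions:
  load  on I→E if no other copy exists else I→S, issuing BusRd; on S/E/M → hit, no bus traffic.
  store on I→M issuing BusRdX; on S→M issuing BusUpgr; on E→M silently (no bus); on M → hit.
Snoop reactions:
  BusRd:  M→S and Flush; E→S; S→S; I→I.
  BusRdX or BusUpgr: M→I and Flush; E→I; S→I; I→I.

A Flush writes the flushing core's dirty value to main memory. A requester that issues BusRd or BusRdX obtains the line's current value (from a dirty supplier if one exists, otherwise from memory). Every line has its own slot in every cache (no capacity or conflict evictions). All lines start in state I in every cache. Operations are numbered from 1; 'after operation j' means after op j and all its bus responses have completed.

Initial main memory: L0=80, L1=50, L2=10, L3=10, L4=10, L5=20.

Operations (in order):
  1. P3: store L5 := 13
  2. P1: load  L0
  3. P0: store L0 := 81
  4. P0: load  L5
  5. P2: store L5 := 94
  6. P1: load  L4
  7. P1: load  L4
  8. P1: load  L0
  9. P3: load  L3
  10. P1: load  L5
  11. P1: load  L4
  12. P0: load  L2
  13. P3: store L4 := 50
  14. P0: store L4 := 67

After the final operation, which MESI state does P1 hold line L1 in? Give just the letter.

  op1 P3: store L5 := 13 → I/I/I/M on L5; bus BusRdX; mem=20
  op2 P1: load  L0 → I/E/I/I on L0; bus BusRd; mem=80
  op3 P0: store L0 := 81 → M/I/I/I on L0; bus BusRdX; mem=80
  op4 P0: load  L5 → S/I/I/S on L5; bus BusRd Flush; mem=13
  op5 P2: store L5 := 94 → I/I/M/I on L5; bus BusRdX; mem=13
  op6 P1: load  L4 → I/E/I/I on L4; bus BusRd; mem=10
  op7 P1: load  L4 → I/E/I/I on L4; bus (none); mem=10
  op8 P1: load  L0 → S/S/I/I on L0; bus BusRd Flush; mem=81
  op9 P3: load  L3 → I/I/I/E on L3; bus BusRd; mem=10
  op10 P1: load  L5 → I/S/S/I on L5; bus BusRd Flush; mem=94
  op11 P1: load  L4 → I/E/I/I on L4; bus (none); mem=10
  op12 P0: load  L2 → E/I/I/I on L2; bus BusRd; mem=10
  op13 P3: store L4 := 50 → I/I/I/M on L4; bus BusRdX; mem=10
  op14 P0: store L4 := 67 → M/I/I/I on L4; bus BusRdX Flush; mem=50

state = I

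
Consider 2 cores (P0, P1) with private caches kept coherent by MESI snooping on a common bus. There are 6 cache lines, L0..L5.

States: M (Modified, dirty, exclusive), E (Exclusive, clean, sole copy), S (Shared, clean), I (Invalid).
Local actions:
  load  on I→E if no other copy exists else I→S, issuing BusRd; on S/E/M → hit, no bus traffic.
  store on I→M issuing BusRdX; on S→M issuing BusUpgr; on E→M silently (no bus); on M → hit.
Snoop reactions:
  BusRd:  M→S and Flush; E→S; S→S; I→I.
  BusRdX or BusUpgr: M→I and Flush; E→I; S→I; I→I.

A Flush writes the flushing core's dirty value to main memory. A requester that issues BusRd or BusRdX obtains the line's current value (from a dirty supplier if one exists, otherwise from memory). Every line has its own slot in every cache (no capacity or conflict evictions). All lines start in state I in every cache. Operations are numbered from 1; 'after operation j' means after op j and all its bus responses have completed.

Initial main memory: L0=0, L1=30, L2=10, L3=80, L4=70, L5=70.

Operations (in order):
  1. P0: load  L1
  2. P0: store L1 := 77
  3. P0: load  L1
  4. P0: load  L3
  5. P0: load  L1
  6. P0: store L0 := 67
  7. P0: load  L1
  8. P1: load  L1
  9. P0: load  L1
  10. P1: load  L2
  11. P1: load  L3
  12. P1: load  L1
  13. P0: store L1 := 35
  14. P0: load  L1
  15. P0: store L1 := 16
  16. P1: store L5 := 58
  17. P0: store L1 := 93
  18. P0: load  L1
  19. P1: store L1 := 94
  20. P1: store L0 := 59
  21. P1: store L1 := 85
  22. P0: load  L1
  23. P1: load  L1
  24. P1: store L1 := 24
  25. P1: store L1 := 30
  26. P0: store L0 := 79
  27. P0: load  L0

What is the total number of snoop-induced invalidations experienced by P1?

step 1: P0: load  L1  ⟶  EI  (L1)  txn=BusRd  M[L1]=30
step 2: P0: store L1 := 77  ⟶  MI  (L1)  txn=∅  M[L1]=30
step 3: P0: load  L1  ⟶  MI  (L1)  txn=∅  M[L1]=30
step 4: P0: load  L3  ⟶  EI  (L3)  txn=BusRd  M[L3]=80
step 5: P0: load  L1  ⟶  MI  (L1)  txn=∅  M[L1]=30
step 6: P0: store L0 := 67  ⟶  MI  (L0)  txn=BusRdX  M[L0]=0
step 7: P0: load  L1  ⟶  MI  (L1)  txn=∅  M[L1]=30
step 8: P1: load  L1  ⟶  SS  (L1)  txn=BusRd+Flush  M[L1]=77
step 9: P0: load  L1  ⟶  SS  (L1)  txn=∅  M[L1]=77
step 10: P1: load  L2  ⟶  IE  (L2)  txn=BusRd  M[L2]=10
step 11: P1: load  L3  ⟶  SS  (L3)  txn=BusRd  M[L3]=80
step 12: P1: load  L1  ⟶  SS  (L1)  txn=∅  M[L1]=77
step 13: P0: store L1 := 35  ⟶  MI  (L1)  txn=BusUpgr  M[L1]=77
step 14: P0: load  L1  ⟶  MI  (L1)  txn=∅  M[L1]=77
step 15: P0: store L1 := 16  ⟶  MI  (L1)  txn=∅  M[L1]=77
step 16: P1: store L5 := 58  ⟶  IM  (L5)  txn=BusRdX  M[L5]=70
step 17: P0: store L1 := 93  ⟶  MI  (L1)  txn=∅  M[L1]=77
step 18: P0: load  L1  ⟶  MI  (L1)  txn=∅  M[L1]=77
step 19: P1: store L1 := 94  ⟶  IM  (L1)  txn=BusRdX+Flush  M[L1]=93
step 20: P1: store L0 := 59  ⟶  IM  (L0)  txn=BusRdX+Flush  M[L0]=67
step 21: P1: store L1 := 85  ⟶  IM  (L1)  txn=∅  M[L1]=93
step 22: P0: load  L1  ⟶  SS  (L1)  txn=BusRd+Flush  M[L1]=85
step 23: P1: load  L1  ⟶  SS  (L1)  txn=∅  M[L1]=85
step 24: P1: store L1 := 24  ⟶  IM  (L1)  txn=BusUpgr  M[L1]=85
step 25: P1: store L1 := 30  ⟶  IM  (L1)  txn=∅  M[L1]=85
step 26: P0: store L0 := 79  ⟶  MI  (L0)  txn=BusRdX+Flush  M[L0]=59
step 27: P0: load  L0  ⟶  MI  (L0)  txn=∅  M[L0]=59

invalidations = 2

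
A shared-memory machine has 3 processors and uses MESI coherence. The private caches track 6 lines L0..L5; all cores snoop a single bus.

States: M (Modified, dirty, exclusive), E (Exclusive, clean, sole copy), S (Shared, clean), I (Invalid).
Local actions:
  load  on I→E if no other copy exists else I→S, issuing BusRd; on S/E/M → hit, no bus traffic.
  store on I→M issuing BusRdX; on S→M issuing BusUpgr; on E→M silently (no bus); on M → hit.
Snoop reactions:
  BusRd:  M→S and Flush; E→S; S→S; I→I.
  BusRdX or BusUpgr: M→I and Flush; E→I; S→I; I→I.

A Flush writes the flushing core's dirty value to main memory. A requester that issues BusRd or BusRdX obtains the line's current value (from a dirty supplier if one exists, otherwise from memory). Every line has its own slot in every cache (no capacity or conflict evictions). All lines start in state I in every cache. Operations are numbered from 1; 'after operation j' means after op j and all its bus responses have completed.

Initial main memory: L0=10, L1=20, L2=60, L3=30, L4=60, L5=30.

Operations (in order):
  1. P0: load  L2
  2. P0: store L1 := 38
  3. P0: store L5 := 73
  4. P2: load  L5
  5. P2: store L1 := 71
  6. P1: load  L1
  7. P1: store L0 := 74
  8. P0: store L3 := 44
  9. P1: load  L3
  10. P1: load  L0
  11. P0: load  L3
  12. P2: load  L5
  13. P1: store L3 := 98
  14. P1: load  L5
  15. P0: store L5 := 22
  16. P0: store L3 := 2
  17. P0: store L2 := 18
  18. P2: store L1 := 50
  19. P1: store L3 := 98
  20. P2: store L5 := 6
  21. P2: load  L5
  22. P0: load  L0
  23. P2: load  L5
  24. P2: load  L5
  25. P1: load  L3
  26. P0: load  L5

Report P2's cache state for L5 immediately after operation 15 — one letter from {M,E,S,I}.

state = I

step 1: P0: load  L2  ⟶  EII  (L2)  txn=BusRd  M[L2]=60
step 2: P0: store L1 := 38  ⟶  MII  (L1)  txn=BusRdX  M[L1]=20
step 3: P0: store L5 := 73  ⟶  MII  (L5)  txn=BusRdX  M[L5]=30
step 4: P2: load  L5  ⟶  SIS  (L5)  txn=BusRd+Flush  M[L5]=73
step 5: P2: store L1 := 71  ⟶  IIM  (L1)  txn=BusRdX+Flush  M[L1]=38
step 6: P1: load  L1  ⟶  ISS  (L1)  txn=BusRd+Flush  M[L1]=71
step 7: P1: store L0 := 74  ⟶  IMI  (L0)  txn=BusRdX  M[L0]=10
step 8: P0: store L3 := 44  ⟶  MII  (L3)  txn=BusRdX  M[L3]=30
step 9: P1: load  L3  ⟶  SSI  (L3)  txn=BusRd+Flush  M[L3]=44
step 10: P1: load  L0  ⟶  IMI  (L0)  txn=∅  M[L0]=10
step 11: P0: load  L3  ⟶  SSI  (L3)  txn=∅  M[L3]=44
step 12: P2: load  L5  ⟶  SIS  (L5)  txn=∅  M[L5]=73
step 13: P1: store L3 := 98  ⟶  IMI  (L3)  txn=BusUpgr  M[L3]=44
step 14: P1: load  L5  ⟶  SSS  (L5)  txn=BusRd  M[L5]=73
step 15: P0: store L5 := 22  ⟶  MII  (L5)  txn=BusUpgr  M[L5]=73
step 16: P0: store L3 := 2  ⟶  MII  (L3)  txn=BusRdX+Flush  M[L3]=98
step 17: P0: store L2 := 18  ⟶  MII  (L2)  txn=∅  M[L2]=60
step 18: P2: store L1 := 50  ⟶  IIM  (L1)  txn=BusUpgr  M[L1]=71
step 19: P1: store L3 := 98  ⟶  IMI  (L3)  txn=BusRdX+Flush  M[L3]=2
step 20: P2: store L5 := 6  ⟶  IIM  (L5)  txn=BusRdX+Flush  M[L5]=22
step 21: P2: load  L5  ⟶  IIM  (L5)  txn=∅  M[L5]=22
step 22: P0: load  L0  ⟶  SSI  (L0)  txn=BusRd+Flush  M[L0]=74
step 23: P2: load  L5  ⟶  IIM  (L5)  txn=∅  M[L5]=22
step 24: P2: load  L5  ⟶  IIM  (L5)  txn=∅  M[L5]=22
step 25: P1: load  L3  ⟶  IMI  (L3)  txn=∅  M[L3]=2
step 26: P0: load  L5  ⟶  SIS  (L5)  txn=BusRd+Flush  M[L5]=6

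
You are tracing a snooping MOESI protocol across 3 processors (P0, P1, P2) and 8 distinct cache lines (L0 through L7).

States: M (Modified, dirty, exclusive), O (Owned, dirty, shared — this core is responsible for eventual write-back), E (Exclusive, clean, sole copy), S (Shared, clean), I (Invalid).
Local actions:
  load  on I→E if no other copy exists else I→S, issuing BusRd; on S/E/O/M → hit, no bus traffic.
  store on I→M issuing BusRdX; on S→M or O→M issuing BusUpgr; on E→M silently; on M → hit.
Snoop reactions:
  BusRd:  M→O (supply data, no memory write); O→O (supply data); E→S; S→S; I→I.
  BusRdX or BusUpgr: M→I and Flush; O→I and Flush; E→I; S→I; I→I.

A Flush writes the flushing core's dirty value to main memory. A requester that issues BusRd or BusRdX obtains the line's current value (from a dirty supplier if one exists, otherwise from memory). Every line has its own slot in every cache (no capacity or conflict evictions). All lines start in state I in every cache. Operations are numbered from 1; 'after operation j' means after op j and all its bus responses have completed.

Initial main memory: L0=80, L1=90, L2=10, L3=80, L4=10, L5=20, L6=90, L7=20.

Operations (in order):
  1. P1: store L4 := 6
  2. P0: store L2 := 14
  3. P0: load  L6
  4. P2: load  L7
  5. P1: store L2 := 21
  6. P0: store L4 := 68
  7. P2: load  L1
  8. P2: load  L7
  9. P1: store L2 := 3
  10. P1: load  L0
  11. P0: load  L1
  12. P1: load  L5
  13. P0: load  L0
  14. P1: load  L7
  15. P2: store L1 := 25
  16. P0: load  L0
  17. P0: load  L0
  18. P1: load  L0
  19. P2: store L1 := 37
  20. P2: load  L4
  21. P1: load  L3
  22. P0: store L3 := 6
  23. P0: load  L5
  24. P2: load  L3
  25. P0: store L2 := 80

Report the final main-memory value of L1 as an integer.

step 1: P1: store L4 := 6  ⟶  IMI  (L4)  txn=BusRdX  M[L4]=10
step 2: P0: store L2 := 14  ⟶  MII  (L2)  txn=BusRdX  M[L2]=10
step 3: P0: load  L6  ⟶  EII  (L6)  txn=BusRd  M[L6]=90
step 4: P2: load  L7  ⟶  IIE  (L7)  txn=BusRd  M[L7]=20
step 5: P1: store L2 := 21  ⟶  IMI  (L2)  txn=BusRdX+Flush  M[L2]=14
step 6: P0: store L4 := 68  ⟶  MII  (L4)  txn=BusRdX+Flush  M[L4]=6
step 7: P2: load  L1  ⟶  IIE  (L1)  txn=BusRd  M[L1]=90
step 8: P2: load  L7  ⟶  IIE  (L7)  txn=∅  M[L7]=20
step 9: P1: store L2 := 3  ⟶  IMI  (L2)  txn=∅  M[L2]=14
step 10: P1: load  L0  ⟶  IEI  (L0)  txn=BusRd  M[L0]=80
step 11: P0: load  L1  ⟶  SIS  (L1)  txn=BusRd  M[L1]=90
step 12: P1: load  L5  ⟶  IEI  (L5)  txn=BusRd  M[L5]=20
step 13: P0: load  L0  ⟶  SSI  (L0)  txn=BusRd  M[L0]=80
step 14: P1: load  L7  ⟶  ISS  (L7)  txn=BusRd  M[L7]=20
step 15: P2: store L1 := 25  ⟶  IIM  (L1)  txn=BusUpgr  M[L1]=90
step 16: P0: load  L0  ⟶  SSI  (L0)  txn=∅  M[L0]=80
step 17: P0: load  L0  ⟶  SSI  (L0)  txn=∅  M[L0]=80
step 18: P1: load  L0  ⟶  SSI  (L0)  txn=∅  M[L0]=80
step 19: P2: store L1 := 37  ⟶  IIM  (L1)  txn=∅  M[L1]=90
step 20: P2: load  L4  ⟶  OIS  (L4)  txn=BusRd  M[L4]=6
step 21: P1: load  L3  ⟶  IEI  (L3)  txn=BusRd  M[L3]=80
step 22: P0: store L3 := 6  ⟶  MII  (L3)  txn=BusRdX  M[L3]=80
step 23: P0: load  L5  ⟶  SSI  (L5)  txn=BusRd  M[L5]=20
step 24: P2: load  L3  ⟶  OIS  (L3)  txn=BusRd  M[L3]=80
step 25: P0: store L2 := 80  ⟶  MII  (L2)  txn=BusRdX+Flush  M[L2]=3

memory[L1] = 90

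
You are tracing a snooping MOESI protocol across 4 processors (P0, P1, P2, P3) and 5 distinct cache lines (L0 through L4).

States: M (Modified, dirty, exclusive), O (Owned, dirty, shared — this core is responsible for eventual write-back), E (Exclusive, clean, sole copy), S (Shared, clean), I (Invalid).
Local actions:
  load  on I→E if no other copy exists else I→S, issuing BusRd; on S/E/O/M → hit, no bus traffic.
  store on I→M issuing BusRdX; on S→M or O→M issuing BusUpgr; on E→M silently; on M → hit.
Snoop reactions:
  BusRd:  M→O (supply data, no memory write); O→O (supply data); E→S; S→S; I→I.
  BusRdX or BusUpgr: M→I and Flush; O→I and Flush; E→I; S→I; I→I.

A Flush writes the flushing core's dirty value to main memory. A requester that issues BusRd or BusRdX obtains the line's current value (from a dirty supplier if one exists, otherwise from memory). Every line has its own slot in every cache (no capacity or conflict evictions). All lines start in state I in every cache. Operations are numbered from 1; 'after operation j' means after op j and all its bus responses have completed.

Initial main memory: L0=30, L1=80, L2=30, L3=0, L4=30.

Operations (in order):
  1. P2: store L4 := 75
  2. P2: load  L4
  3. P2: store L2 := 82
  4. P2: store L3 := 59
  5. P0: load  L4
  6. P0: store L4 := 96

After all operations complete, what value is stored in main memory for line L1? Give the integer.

memory[L1] = 80

[1] P2: store L4 := 75 | P0:I, P1:I, P2:M(75), P3:I | bus: BusRdX
[2] P2: load  L4 | P0:I, P1:I, P2:M(75), P3:I | bus: none
[3] P2: store L2 := 82 | P0:I, P1:I, P2:M(82), P3:I | bus: BusRdX
[4] P2: store L3 := 59 | P0:I, P1:I, P2:M(59), P3:I | bus: BusRdX
[5] P0: load  L4 | P0:S(75), P1:I, P2:O(75), P3:I | bus: BusRd
[6] P0: store L4 := 96 | P0:M(96), P1:I, P2:I, P3:I | bus: BusUpgr,Flush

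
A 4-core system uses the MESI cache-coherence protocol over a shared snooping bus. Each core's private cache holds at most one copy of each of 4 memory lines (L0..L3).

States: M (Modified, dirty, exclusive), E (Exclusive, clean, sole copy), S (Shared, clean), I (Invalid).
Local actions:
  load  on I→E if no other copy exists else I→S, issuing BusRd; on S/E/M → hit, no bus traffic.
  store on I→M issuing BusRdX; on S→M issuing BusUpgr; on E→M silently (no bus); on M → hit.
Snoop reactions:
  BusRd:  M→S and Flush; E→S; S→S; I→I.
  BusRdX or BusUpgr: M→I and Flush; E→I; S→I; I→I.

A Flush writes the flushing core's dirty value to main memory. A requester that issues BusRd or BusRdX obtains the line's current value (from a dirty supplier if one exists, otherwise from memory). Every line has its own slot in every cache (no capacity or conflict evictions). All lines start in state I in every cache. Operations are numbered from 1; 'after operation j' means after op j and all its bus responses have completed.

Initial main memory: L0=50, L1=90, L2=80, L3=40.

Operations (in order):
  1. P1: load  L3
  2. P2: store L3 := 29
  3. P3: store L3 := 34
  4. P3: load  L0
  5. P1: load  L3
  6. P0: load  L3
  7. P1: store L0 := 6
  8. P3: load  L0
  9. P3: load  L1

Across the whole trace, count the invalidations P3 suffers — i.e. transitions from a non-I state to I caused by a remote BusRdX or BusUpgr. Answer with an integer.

  op1 P1: load  L3 → I/E/I/I on L3; bus BusRd; mem=40
  op2 P2: store L3 := 29 → I/I/M/I on L3; bus BusRdX; mem=40
  op3 P3: store L3 := 34 → I/I/I/M on L3; bus BusRdX Flush; mem=29
  op4 P3: load  L0 → I/I/I/E on L0; bus BusRd; mem=50
  op5 P1: load  L3 → I/S/I/S on L3; bus BusRd Flush; mem=34
  op6 P0: load  L3 → S/S/I/S on L3; bus BusRd; mem=34
  op7 P1: store L0 := 6 → I/M/I/I on L0; bus BusRdX; mem=50
  op8 P3: load  L0 → I/S/I/S on L0; bus BusRd Flush; mem=6
  op9 P3: load  L1 → I/I/I/E on L1; bus BusRd; mem=90

invalidations = 1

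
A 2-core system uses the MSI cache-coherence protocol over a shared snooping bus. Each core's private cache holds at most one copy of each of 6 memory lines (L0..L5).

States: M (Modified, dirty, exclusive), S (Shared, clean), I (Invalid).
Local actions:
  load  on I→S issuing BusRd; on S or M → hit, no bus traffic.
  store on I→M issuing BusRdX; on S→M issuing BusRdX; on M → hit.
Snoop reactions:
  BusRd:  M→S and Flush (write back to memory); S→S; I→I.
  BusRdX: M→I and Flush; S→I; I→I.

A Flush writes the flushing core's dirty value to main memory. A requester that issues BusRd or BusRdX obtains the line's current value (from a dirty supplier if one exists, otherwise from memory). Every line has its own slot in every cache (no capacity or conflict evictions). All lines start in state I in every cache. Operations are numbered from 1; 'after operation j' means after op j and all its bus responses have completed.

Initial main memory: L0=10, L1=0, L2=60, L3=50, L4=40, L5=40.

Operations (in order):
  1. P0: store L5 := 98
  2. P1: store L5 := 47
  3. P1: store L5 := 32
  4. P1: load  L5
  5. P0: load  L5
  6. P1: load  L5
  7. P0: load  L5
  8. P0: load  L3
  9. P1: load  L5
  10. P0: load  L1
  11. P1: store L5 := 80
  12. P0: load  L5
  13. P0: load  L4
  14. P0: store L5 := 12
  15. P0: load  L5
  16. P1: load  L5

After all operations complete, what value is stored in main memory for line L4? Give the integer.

1. P0: store L5 := 98  bus=[BusRdX]  L5: P0=M P1=I  mem[L5]=40
2. P1: store L5 := 47  bus=[BusRdX,Flush]  L5: P0=I P1=M  mem[L5]=98
3. P1: store L5 := 32  bus=[-]  L5: P0=I P1=M  mem[L5]=98
4. P1: load  L5  bus=[-]  L5: P0=I P1=M  mem[L5]=98
5. P0: load  L5  bus=[BusRd,Flush]  L5: P0=S P1=S  mem[L5]=32
6. P1: load  L5  bus=[-]  L5: P0=S P1=S  mem[L5]=32
7. P0: load  L5  bus=[-]  L5: P0=S P1=S  mem[L5]=32
8. P0: load  L3  bus=[BusRd]  L3: P0=S P1=I  mem[L3]=50
9. P1: load  L5  bus=[-]  L5: P0=S P1=S  mem[L5]=32
10. P0: load  L1  bus=[BusRd]  L1: P0=S P1=I  mem[L1]=0
11. P1: store L5 := 80  bus=[BusRdX]  L5: P0=I P1=M  mem[L5]=32
12. P0: load  L5  bus=[BusRd,Flush]  L5: P0=S P1=S  mem[L5]=80
13. P0: load  L4  bus=[BusRd]  L4: P0=S P1=I  mem[L4]=40
14. P0: store L5 := 12  bus=[BusRdX]  L5: P0=M P1=I  mem[L5]=80
15. P0: load  L5  bus=[-]  L5: P0=M P1=I  mem[L5]=80
16. P1: load  L5  bus=[BusRd,Flush]  L5: P0=S P1=S  mem[L5]=12

memory[L4] = 40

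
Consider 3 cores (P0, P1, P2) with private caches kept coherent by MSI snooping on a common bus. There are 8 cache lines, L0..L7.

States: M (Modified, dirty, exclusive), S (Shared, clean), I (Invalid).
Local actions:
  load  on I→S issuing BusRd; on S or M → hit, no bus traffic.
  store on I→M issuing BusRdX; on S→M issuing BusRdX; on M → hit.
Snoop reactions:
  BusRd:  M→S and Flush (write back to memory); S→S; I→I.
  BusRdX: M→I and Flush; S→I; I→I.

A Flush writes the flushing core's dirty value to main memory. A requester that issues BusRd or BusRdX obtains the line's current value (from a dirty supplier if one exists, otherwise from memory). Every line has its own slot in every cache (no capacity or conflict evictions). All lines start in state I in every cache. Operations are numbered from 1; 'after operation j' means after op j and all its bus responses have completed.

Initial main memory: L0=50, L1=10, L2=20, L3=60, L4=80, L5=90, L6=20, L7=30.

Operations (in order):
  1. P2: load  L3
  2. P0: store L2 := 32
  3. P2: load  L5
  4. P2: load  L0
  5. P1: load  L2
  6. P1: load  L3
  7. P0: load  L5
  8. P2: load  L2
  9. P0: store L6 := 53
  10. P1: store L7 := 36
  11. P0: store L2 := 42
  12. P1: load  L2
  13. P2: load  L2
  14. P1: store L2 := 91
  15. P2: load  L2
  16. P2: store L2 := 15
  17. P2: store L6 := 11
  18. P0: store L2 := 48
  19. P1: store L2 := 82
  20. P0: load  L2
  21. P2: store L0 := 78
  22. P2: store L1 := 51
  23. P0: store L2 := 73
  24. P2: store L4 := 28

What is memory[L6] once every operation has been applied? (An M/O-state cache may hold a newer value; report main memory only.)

  op1 P2: load  L3 → I/I/S on L3; bus BusRd; mem=60
  op2 P0: store L2 := 32 → M/I/I on L2; bus BusRdX; mem=20
  op3 P2: load  L5 → I/I/S on L5; bus BusRd; mem=90
  op4 P2: load  L0 → I/I/S on L0; bus BusRd; mem=50
  op5 P1: load  L2 → S/S/I on L2; bus BusRd Flush; mem=32
  op6 P1: load  L3 → I/S/S on L3; bus BusRd; mem=60
  op7 P0: load  L5 → S/I/S on L5; bus BusRd; mem=90
  op8 P2: load  L2 → S/S/S on L2; bus BusRd; mem=32
  op9 P0: store L6 := 53 → M/I/I on L6; bus BusRdX; mem=20
  op10 P1: store L7 := 36 → I/M/I on L7; bus BusRdX; mem=30
  op11 P0: store L2 := 42 → M/I/I on L2; bus BusRdX; mem=32
  op12 P1: load  L2 → S/S/I on L2; bus BusRd Flush; mem=42
  op13 P2: load  L2 → S/S/S on L2; bus BusRd; mem=42
  op14 P1: store L2 := 91 → I/M/I on L2; bus BusRdX; mem=42
  op15 P2: load  L2 → I/S/S on L2; bus BusRd Flush; mem=91
  op16 P2: store L2 := 15 → I/I/M on L2; bus BusRdX; mem=91
  op17 P2: store L6 := 11 → I/I/M on L6; bus BusRdX Flush; mem=53
  op18 P0: store L2 := 48 → M/I/I on L2; bus BusRdX Flush; mem=15
  op19 P1: store L2 := 82 → I/M/I on L2; bus BusRdX Flush; mem=48
  op20 P0: load  L2 → S/S/I on L2; bus BusRd Flush; mem=82
  op21 P2: store L0 := 78 → I/I/M on L0; bus BusRdX; mem=50
  op22 P2: store L1 := 51 → I/I/M on L1; bus BusRdX; mem=10
  op23 P0: store L2 := 73 → M/I/I on L2; bus BusRdX; mem=82
  op24 P2: store L4 := 28 → I/I/M on L4; bus BusRdX; mem=80

memory[L6] = 53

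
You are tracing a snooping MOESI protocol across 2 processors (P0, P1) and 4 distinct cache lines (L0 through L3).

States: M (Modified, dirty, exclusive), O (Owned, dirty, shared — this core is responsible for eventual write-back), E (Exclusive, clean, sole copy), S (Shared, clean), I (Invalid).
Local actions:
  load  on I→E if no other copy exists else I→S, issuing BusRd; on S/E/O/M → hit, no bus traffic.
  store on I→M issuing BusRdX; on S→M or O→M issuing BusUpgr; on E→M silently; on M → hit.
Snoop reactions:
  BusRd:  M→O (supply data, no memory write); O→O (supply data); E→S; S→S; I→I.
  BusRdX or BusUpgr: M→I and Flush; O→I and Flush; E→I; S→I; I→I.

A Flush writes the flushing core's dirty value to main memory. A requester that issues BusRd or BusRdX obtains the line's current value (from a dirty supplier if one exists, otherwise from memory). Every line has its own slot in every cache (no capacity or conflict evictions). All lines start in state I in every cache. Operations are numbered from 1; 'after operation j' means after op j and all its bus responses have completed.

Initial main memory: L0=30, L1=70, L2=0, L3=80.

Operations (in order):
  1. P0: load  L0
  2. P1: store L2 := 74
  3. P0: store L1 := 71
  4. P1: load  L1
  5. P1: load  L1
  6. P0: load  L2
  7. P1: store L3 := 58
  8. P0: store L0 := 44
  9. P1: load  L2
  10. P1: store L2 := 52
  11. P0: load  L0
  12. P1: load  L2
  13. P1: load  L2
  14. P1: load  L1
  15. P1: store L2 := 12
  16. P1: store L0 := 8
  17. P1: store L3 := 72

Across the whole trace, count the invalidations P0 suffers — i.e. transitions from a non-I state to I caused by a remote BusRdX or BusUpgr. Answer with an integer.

[1] P0: load  L0 | P0:E(30), P1:I | bus: BusRd
[2] P1: store L2 := 74 | P0:I, P1:M(74) | bus: BusRdX
[3] P0: store L1 := 71 | P0:M(71), P1:I | bus: BusRdX
[4] P1: load  L1 | P0:O(71), P1:S(71) | bus: BusRd
[5] P1: load  L1 | P0:O(71), P1:S(71) | bus: none
[6] P0: load  L2 | P0:S(74), P1:O(74) | bus: BusRd
[7] P1: store L3 := 58 | P0:I, P1:M(58) | bus: BusRdX
[8] P0: store L0 := 44 | P0:M(44), P1:I | bus: none
[9] P1: load  L2 | P0:S(74), P1:O(74) | bus: none
[10] P1: store L2 := 52 | P0:I, P1:M(52) | bus: BusUpgr
[11] P0: load  L0 | P0:M(44), P1:I | bus: none
[12] P1: load  L2 | P0:I, P1:M(52) | bus: none
[13] P1: load  L2 | P0:I, P1:M(52) | bus: none
[14] P1: load  L1 | P0:O(71), P1:S(71) | bus: none
[15] P1: store L2 := 12 | P0:I, P1:M(12) | bus: none
[16] P1: store L0 := 8 | P0:I, P1:M(8) | bus: BusRdX,Flush
[17] P1: store L3 := 72 | P0:I, P1:M(72) | bus: none

invalidations = 2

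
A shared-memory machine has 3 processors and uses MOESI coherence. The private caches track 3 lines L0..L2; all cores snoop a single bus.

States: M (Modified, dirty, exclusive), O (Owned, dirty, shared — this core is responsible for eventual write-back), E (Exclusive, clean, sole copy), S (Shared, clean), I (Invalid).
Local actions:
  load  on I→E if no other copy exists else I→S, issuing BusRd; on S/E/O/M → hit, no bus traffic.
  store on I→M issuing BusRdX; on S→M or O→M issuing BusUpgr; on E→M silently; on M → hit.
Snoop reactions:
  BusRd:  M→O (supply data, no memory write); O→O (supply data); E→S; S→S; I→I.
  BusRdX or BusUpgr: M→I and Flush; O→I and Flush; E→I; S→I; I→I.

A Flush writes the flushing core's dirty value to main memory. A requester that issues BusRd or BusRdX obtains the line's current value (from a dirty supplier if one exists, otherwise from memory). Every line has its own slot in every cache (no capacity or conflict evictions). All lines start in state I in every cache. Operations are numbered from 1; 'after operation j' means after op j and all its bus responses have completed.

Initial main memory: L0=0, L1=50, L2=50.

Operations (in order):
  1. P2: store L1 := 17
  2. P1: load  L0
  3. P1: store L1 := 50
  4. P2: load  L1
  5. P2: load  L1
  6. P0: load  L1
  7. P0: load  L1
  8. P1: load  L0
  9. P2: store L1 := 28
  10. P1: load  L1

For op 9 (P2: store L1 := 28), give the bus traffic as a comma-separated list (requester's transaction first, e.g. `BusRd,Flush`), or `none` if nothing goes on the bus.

bus = BusUpgr,Flush

step 1: P2: store L1 := 17  ⟶  IIM  (L1)  txn=BusRdX  M[L1]=50
step 2: P1: load  L0  ⟶  IEI  (L0)  txn=BusRd  M[L0]=0
step 3: P1: store L1 := 50  ⟶  IMI  (L1)  txn=BusRdX+Flush  M[L1]=17
step 4: P2: load  L1  ⟶  IOS  (L1)  txn=BusRd  M[L1]=17
step 5: P2: load  L1  ⟶  IOS  (L1)  txn=∅  M[L1]=17
step 6: P0: load  L1  ⟶  SOS  (L1)  txn=BusRd  M[L1]=17
step 7: P0: load  L1  ⟶  SOS  (L1)  txn=∅  M[L1]=17
step 8: P1: load  L0  ⟶  IEI  (L0)  txn=∅  M[L0]=0
step 9: P2: store L1 := 28  ⟶  IIM  (L1)  txn=BusUpgr+Flush  M[L1]=50
step 10: P1: load  L1  ⟶  ISO  (L1)  txn=BusRd  M[L1]=50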